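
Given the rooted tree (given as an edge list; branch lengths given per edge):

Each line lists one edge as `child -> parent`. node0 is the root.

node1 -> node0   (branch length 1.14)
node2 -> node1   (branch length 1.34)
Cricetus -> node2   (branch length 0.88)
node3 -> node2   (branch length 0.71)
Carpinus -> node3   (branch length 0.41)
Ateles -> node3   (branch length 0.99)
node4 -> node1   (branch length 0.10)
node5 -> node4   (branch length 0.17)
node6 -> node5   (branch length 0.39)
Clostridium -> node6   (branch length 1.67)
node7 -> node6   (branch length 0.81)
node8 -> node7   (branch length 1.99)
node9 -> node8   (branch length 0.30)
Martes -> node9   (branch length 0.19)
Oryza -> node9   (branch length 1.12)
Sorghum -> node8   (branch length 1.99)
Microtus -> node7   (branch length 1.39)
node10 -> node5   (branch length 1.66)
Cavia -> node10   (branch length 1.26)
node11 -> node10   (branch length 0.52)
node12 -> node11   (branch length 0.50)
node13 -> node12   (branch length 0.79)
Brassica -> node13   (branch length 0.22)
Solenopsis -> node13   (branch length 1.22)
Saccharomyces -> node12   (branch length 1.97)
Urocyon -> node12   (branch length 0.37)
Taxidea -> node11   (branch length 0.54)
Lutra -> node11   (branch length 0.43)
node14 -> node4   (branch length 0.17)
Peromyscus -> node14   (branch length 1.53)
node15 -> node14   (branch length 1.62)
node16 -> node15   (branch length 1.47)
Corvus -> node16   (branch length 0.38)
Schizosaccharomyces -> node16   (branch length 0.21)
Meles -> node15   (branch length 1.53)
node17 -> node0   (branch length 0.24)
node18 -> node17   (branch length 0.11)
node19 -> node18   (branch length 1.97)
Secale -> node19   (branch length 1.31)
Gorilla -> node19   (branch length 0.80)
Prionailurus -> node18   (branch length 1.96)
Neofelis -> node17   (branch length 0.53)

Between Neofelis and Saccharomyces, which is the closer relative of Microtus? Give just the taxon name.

Saccharomyces

The MRCA of Microtus and Saccharomyces subtends ((Clostridium,(((Martes,Oryza),Sorghum),Microtus)),(Cavia,(((Brassica,Solenopsis),Saccharomyces,Urocyon),Taxidea,Lutra))) (12 taxa).
The MRCA of Microtus and Neofelis is the root, subtending the entire tree (23 taxa).
The first is nested inside the second, so Microtus shares a more recent common ancestor with Saccharomyces.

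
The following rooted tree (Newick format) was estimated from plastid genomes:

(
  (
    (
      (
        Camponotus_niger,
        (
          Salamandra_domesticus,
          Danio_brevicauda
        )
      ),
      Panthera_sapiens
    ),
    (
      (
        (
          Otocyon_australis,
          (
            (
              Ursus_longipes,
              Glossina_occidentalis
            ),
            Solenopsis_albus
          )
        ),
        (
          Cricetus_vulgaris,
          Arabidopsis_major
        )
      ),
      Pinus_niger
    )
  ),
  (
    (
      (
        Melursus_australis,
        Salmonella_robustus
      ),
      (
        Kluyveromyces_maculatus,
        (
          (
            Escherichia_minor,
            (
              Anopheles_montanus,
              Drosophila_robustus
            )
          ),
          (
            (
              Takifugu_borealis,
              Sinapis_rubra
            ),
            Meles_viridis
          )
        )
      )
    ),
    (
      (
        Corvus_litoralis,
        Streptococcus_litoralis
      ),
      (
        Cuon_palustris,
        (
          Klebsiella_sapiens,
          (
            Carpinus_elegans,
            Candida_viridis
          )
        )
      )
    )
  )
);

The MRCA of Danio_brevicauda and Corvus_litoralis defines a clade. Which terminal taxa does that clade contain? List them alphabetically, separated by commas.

Anopheles_montanus, Arabidopsis_major, Camponotus_niger, Candida_viridis, Carpinus_elegans, Corvus_litoralis, Cricetus_vulgaris, Cuon_palustris, Danio_brevicauda, Drosophila_robustus, Escherichia_minor, Glossina_occidentalis, Klebsiella_sapiens, Kluyveromyces_maculatus, Meles_viridis, Melursus_australis, Otocyon_australis, Panthera_sapiens, Pinus_niger, Salamandra_domesticus, Salmonella_robustus, Sinapis_rubra, Solenopsis_albus, Streptococcus_litoralis, Takifugu_borealis, Ursus_longipes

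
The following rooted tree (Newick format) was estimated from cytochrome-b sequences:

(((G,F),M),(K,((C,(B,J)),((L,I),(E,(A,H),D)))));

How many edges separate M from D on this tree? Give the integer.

7

The MRCA of M and D is the root of the tree.
From M up to that node: 2 branches. From D up to the same node: 5 branches. Total: 2 + 5 = 7.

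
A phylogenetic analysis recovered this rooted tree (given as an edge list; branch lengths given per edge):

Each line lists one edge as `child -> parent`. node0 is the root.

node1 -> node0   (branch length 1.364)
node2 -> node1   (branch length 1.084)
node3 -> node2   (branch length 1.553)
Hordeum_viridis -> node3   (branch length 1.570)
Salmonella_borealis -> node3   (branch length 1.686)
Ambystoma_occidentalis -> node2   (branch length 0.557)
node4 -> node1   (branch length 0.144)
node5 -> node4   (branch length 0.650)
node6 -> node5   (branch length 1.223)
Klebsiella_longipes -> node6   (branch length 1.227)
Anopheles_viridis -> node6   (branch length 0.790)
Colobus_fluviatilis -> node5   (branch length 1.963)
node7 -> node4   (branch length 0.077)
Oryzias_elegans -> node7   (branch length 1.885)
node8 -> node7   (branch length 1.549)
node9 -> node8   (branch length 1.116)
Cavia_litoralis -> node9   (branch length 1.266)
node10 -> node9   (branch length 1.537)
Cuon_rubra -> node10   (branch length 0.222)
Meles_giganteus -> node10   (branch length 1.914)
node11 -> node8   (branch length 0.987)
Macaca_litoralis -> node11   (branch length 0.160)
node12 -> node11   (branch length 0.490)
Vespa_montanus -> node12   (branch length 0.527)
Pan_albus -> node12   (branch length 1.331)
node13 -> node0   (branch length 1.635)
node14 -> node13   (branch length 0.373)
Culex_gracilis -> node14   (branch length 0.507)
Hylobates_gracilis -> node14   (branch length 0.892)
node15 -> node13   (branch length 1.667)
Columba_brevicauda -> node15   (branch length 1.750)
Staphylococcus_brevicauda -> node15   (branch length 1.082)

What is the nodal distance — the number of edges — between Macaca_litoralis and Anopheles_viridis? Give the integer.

7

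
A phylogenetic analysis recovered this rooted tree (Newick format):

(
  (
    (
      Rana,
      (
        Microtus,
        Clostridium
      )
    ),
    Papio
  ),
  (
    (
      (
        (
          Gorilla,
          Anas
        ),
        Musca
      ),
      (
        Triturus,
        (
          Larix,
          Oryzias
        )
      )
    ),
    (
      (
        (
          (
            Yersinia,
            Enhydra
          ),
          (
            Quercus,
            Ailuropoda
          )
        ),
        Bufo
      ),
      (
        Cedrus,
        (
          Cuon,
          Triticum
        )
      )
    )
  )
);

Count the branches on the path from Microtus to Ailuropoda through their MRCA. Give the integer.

10

The MRCA of Microtus and Ailuropoda is the root of the tree.
From Microtus up to that node: 4 branches. From Ailuropoda up to the same node: 6 branches. Total: 4 + 6 = 10.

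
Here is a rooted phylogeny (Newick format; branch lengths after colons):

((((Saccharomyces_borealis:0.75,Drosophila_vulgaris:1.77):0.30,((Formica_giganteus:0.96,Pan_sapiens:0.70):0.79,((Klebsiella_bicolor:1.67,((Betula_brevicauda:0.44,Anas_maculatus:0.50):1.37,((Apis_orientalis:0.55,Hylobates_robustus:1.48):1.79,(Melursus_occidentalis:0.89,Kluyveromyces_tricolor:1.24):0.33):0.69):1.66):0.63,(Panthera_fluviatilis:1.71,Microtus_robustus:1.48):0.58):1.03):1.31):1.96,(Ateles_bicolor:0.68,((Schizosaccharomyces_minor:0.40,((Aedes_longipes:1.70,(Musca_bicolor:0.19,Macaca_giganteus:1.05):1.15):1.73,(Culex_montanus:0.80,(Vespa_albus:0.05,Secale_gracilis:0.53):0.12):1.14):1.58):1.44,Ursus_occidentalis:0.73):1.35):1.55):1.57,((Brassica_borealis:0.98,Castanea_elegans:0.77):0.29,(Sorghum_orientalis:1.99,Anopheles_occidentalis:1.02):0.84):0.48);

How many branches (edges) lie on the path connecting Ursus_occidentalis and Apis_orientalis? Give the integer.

The MRCA of Ursus_occidentalis and Apis_orientalis is the node subtending (((Saccharomyces_borealis,Drosophila_vulgaris),((Formica_giganteus,Pan_sapiens),((Klebsiella_bicolor,((Betula_brevicauda,Anas_maculatus),((Apis_orientalis,Hylobates_robustus),(Melursus_occidentalis,Kluyveromyces_tricolor)))),(Panthera_fluviatilis,Microtus_robustus)))),(Ateles_bicolor,((Schizosaccharomyces_minor,((Aedes_longipes,(Musca_bicolor,Macaca_giganteus)),(Culex_montanus,(Vespa_albus,Secale_gracilis)))),Ursus_occidentalis))).
From Ursus_occidentalis up to that node: 3 branches. From Apis_orientalis up to the same node: 8 branches. Total: 3 + 8 = 11.

11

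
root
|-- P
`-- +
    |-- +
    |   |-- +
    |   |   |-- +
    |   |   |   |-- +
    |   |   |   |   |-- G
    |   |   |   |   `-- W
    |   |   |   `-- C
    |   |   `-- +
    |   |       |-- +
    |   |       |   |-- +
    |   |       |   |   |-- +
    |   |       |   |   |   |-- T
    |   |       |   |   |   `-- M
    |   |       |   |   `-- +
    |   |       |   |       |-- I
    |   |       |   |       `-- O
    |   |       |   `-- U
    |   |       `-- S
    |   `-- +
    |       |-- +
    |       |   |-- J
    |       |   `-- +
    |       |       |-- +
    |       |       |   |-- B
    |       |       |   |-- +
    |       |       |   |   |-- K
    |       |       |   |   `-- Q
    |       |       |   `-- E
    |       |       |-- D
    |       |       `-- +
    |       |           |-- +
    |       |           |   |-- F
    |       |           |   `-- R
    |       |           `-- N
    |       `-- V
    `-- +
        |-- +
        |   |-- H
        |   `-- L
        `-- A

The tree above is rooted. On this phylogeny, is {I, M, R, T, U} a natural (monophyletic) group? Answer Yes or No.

No

The MRCA of the listed taxa subtends ((((G,W),C),((((T,M),(I,O)),U),S)),((J,((B,(K,Q),E),D,((F,R),N))),V)).
That clade also contains B, C, D, E, F, G, J, K, N, O, Q, S, V, W, which are not in the proposed group, so the group is not monophyletic.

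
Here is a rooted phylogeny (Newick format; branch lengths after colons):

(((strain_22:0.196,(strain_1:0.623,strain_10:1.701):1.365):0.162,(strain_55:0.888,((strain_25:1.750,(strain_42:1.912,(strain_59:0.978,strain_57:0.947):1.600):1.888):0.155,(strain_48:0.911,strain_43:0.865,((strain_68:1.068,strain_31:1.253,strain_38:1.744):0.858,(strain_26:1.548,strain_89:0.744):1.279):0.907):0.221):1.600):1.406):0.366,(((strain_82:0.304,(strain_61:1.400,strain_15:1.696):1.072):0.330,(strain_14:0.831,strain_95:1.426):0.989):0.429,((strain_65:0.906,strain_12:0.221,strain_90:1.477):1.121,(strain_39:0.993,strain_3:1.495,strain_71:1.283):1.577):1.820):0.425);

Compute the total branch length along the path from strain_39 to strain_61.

7.621

The path runs strain_39 → … → MRCA → … → strain_61; the MRCA is the node subtending (((strain_82,(strain_61,strain_15)),(strain_14,strain_95)),((strain_65,strain_12,strain_90),(strain_39,strain_3,strain_71))).
Branch lengths along that path: 0.993 + 1.577 + 1.820 + 0.429 + 0.330 + 1.072 + 1.400 = 7.621.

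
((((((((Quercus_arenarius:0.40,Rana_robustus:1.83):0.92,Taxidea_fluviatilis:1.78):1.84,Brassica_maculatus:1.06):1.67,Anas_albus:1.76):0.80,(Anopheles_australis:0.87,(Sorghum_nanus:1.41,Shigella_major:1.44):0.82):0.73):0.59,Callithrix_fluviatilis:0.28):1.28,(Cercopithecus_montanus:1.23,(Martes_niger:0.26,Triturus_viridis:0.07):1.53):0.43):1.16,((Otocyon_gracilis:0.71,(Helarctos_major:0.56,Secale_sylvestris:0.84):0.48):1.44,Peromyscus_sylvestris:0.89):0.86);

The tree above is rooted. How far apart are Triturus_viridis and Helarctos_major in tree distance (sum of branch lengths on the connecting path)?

6.53

The path runs Triturus_viridis → … → MRCA → … → Helarctos_major; the MRCA is the root of the tree.
Branch lengths along that path: 0.07 + 1.53 + 0.43 + 1.16 + 0.86 + 1.44 + 0.48 + 0.56 = 6.53.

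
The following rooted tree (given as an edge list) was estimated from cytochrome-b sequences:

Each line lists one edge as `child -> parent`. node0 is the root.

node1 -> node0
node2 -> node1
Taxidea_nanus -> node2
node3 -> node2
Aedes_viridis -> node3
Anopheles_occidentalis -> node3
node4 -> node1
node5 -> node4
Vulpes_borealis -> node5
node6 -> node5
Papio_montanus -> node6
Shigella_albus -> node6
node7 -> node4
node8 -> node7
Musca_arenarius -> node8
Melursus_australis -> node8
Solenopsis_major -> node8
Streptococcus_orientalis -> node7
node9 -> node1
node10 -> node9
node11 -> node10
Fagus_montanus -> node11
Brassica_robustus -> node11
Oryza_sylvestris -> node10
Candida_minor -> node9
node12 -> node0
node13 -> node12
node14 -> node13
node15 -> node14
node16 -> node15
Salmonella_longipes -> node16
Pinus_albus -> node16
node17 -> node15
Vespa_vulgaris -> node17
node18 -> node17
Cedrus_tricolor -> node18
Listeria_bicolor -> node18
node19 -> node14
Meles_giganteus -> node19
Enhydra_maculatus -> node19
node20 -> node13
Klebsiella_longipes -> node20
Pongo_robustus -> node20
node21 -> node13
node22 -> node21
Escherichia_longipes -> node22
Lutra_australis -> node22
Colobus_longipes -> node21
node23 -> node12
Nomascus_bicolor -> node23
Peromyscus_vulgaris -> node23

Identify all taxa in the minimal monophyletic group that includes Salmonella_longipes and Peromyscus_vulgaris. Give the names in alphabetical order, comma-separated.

Tracing Salmonella_longipes: it sits inside (Salmonella_longipes,Pinus_albus).
Tracing Peromyscus_vulgaris: it sits inside (Nomascus_bicolor,Peromyscus_vulgaris).
The smallest clade enclosing both is (((((Salmonella_longipes,Pinus_albus),(Vespa_vulgaris,(Cedrus_tricolor,Listeria_bicolor))),(Meles_giganteus,Enhydra_maculatus)),(Klebsiella_longipes,Pongo_robustus),((Escherichia_longipes,Lutra_australis),Colobus_longipes)),(Nomascus_bicolor,Peromyscus_vulgaris)); the answer is its 14 terminal taxa in alphabetical order.

Cedrus_tricolor, Colobus_longipes, Enhydra_maculatus, Escherichia_longipes, Klebsiella_longipes, Listeria_bicolor, Lutra_australis, Meles_giganteus, Nomascus_bicolor, Peromyscus_vulgaris, Pinus_albus, Pongo_robustus, Salmonella_longipes, Vespa_vulgaris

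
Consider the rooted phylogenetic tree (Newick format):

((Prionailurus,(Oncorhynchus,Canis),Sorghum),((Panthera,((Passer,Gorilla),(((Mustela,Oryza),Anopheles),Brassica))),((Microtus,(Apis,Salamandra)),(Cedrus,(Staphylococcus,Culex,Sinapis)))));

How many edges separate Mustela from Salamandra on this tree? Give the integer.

10

The MRCA of Mustela and Salamandra is the node subtending ((Panthera,((Passer,Gorilla),(((Mustela,Oryza),Anopheles),Brassica))),((Microtus,(Apis,Salamandra)),(Cedrus,(Staphylococcus,Culex,Sinapis)))).
From Mustela up to that node: 6 branches. From Salamandra up to the same node: 4 branches. Total: 6 + 4 = 10.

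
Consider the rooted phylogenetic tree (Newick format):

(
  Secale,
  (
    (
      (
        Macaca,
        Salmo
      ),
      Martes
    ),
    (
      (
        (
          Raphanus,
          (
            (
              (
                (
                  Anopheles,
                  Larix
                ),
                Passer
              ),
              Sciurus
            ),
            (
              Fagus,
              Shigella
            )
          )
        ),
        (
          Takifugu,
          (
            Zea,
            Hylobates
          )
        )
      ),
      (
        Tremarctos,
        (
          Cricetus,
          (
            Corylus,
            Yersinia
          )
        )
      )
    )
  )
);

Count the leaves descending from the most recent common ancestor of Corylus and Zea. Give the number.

14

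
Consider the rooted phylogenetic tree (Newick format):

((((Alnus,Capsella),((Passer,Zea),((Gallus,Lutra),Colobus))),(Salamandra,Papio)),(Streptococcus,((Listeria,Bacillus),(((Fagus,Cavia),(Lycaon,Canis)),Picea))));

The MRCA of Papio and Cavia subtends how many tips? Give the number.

The MRCA of Papio and Cavia is the root, so the clade is the entire tree.
That clade contains 17 terminal taxa: Alnus, Bacillus, Canis, Capsella, Cavia, Colobus, Fagus, Gallus, Listeria, Lutra, Lycaon, Papio, Passer, Picea, Salamandra, Streptococcus, Zea.

17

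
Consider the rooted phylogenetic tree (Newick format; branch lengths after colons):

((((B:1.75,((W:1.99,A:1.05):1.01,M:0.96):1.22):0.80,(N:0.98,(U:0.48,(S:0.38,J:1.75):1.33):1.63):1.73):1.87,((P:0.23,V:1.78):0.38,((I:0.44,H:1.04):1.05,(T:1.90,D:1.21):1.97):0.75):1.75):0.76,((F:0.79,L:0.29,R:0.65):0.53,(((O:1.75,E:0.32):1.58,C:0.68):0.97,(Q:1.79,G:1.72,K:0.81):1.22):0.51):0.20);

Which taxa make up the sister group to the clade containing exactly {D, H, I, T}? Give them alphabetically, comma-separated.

P, V

The clade containing exactly {D, H, I, T} attaches to the tree at the node subtending ((P,V),((I,H),(T,D))).
The other lineage descending from that same node — the sister group — is (P,V); its 2 tips in alphabetical order are the answer.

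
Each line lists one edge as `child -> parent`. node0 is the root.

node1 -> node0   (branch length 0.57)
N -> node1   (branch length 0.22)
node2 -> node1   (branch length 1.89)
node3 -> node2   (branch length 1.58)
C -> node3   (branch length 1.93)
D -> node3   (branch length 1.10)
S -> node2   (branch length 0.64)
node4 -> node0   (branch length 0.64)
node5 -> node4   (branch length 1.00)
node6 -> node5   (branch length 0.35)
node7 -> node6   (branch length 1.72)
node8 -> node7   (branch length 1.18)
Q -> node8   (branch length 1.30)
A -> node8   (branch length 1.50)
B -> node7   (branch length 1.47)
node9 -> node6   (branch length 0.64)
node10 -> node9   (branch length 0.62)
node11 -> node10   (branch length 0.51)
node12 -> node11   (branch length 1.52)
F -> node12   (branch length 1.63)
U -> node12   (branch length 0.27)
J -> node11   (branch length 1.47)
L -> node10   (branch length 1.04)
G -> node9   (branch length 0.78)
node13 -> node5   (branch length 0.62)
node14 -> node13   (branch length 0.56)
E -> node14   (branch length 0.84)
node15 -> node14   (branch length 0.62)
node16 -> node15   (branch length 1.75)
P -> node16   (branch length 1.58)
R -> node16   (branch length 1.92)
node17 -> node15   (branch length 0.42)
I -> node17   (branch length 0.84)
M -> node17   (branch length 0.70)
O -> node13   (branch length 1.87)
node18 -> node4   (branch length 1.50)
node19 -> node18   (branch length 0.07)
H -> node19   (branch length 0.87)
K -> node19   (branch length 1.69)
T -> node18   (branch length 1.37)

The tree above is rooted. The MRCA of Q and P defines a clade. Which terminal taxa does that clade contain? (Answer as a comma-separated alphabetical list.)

A, B, E, F, G, I, J, L, M, O, P, Q, R, U

Tracing Q: it sits inside (Q,A).
Tracing P: it sits inside (P,R).
The smallest clade enclosing both is ((((Q,A),B),((((F,U),J),L),G)),((E,((P,R),(I,M))),O)); the answer is its 14 terminal taxa in alphabetical order.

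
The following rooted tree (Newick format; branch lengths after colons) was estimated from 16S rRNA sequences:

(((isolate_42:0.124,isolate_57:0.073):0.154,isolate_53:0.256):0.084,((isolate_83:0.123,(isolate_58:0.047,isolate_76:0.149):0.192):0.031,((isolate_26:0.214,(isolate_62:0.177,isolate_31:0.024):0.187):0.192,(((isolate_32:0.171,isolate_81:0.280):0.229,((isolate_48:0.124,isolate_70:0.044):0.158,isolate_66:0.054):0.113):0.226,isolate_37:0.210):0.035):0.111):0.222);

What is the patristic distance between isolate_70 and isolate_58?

The path runs isolate_70 → … → MRCA → … → isolate_58; the MRCA is the node subtending ((isolate_83,(isolate_58,isolate_76)),((isolate_26,(isolate_62,isolate_31)),(((isolate_32,isolate_81),((isolate_48,isolate_70),isolate_66)),isolate_37))).
Branch lengths along that path: 0.044 + 0.158 + 0.113 + 0.226 + 0.035 + 0.111 + 0.031 + 0.192 + 0.047 = 0.957.

0.957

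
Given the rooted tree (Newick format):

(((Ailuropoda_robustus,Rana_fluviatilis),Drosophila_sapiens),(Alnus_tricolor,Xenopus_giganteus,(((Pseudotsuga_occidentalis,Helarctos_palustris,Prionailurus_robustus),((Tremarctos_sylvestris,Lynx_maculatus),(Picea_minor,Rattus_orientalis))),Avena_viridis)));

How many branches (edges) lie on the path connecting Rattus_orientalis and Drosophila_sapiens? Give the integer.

The MRCA of Rattus_orientalis and Drosophila_sapiens is the root of the tree.
From Rattus_orientalis up to that node: 6 branches. From Drosophila_sapiens up to the same node: 2 branches. Total: 6 + 2 = 8.

8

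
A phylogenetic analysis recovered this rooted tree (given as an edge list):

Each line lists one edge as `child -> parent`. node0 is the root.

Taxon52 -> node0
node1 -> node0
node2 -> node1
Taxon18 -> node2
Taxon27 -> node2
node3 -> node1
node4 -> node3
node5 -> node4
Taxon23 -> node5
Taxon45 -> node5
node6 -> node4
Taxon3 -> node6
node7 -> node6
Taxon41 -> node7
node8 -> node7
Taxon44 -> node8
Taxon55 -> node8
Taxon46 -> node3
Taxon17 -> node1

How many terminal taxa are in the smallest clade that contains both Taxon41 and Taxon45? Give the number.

The MRCA of Taxon41 and Taxon45 is the node subtending ((Taxon23,Taxon45),(Taxon3,(Taxon41,(Taxon44,Taxon55)))).
That clade contains 6 terminal taxa: Taxon23, Taxon3, Taxon41, Taxon44, Taxon45, Taxon55.

6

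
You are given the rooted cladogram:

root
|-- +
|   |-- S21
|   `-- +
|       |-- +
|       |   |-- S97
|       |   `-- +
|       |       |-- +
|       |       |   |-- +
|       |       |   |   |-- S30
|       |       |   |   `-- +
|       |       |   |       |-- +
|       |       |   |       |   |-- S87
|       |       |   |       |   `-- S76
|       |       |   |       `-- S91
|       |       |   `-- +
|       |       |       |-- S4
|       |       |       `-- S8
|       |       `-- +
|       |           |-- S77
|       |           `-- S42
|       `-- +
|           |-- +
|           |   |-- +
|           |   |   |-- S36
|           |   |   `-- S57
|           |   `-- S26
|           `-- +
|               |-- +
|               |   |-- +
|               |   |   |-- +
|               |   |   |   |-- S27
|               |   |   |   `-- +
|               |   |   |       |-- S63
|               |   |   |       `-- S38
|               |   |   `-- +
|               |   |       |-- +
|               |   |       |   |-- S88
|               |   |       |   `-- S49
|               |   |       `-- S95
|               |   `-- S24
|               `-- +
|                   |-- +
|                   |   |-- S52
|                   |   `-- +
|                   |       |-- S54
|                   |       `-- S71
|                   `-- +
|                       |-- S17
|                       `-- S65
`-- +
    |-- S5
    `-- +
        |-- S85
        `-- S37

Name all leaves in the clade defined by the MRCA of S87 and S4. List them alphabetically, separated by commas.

S30, S4, S76, S8, S87, S91

Tracing S87: it sits inside (S87,S76).
Tracing S4: it sits inside (S4,S8).
The smallest clade enclosing both is ((S30,((S87,S76),S91)),(S4,S8)); the answer is its 6 terminal taxa in alphabetical order.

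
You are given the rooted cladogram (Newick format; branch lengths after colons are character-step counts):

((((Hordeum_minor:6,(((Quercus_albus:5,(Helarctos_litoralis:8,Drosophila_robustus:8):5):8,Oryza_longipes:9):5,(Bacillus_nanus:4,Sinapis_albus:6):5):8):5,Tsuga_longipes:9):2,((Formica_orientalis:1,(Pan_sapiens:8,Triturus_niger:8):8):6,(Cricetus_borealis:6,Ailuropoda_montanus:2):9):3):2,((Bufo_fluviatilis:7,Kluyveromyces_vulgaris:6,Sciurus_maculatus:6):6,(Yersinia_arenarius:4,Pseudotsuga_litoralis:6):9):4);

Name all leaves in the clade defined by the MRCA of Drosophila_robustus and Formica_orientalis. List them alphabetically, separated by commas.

Ailuropoda_montanus, Bacillus_nanus, Cricetus_borealis, Drosophila_robustus, Formica_orientalis, Helarctos_litoralis, Hordeum_minor, Oryza_longipes, Pan_sapiens, Quercus_albus, Sinapis_albus, Triturus_niger, Tsuga_longipes

Tracing Drosophila_robustus: it sits inside (Helarctos_litoralis,Drosophila_robustus).
Tracing Formica_orientalis: it sits inside (Formica_orientalis,(Pan_sapiens,Triturus_niger)).
The smallest clade enclosing both is (((Hordeum_minor,(((Quercus_albus,(Helarctos_litoralis,Drosophila_robustus)),Oryza_longipes),(Bacillus_nanus,Sinapis_albus))),Tsuga_longipes),((Formica_orientalis,(Pan_sapiens,Triturus_niger)),(Cricetus_borealis,Ailuropoda_montanus))); the answer is its 13 terminal taxa in alphabetical order.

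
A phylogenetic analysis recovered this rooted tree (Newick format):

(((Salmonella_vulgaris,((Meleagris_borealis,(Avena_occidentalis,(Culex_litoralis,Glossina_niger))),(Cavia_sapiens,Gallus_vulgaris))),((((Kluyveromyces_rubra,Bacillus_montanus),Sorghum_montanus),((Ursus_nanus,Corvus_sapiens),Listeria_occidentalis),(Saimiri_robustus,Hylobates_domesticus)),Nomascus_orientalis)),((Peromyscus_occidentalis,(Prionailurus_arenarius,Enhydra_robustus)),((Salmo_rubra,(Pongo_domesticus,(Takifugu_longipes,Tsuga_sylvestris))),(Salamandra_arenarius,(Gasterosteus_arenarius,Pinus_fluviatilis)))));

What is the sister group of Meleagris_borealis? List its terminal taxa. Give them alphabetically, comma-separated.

Meleagris_borealis attaches to the tree at the node subtending (Meleagris_borealis,(Avena_occidentalis,(Culex_litoralis,Glossina_niger))).
The other lineage descending from that same node — the sister group — is (Avena_occidentalis,(Culex_litoralis,Glossina_niger)); its 3 tips in alphabetical order are the answer.

Avena_occidentalis, Culex_litoralis, Glossina_niger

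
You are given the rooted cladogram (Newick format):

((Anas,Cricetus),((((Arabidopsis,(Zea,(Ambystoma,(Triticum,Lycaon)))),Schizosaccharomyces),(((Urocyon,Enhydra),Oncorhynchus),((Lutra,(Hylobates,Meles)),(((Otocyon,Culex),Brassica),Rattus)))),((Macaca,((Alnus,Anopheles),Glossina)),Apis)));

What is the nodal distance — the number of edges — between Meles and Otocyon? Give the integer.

The MRCA of Meles and Otocyon is the node subtending ((Lutra,(Hylobates,Meles)),(((Otocyon,Culex),Brassica),Rattus)).
From Meles up to that node: 3 branches. From Otocyon up to the same node: 4 branches. Total: 3 + 4 = 7.

7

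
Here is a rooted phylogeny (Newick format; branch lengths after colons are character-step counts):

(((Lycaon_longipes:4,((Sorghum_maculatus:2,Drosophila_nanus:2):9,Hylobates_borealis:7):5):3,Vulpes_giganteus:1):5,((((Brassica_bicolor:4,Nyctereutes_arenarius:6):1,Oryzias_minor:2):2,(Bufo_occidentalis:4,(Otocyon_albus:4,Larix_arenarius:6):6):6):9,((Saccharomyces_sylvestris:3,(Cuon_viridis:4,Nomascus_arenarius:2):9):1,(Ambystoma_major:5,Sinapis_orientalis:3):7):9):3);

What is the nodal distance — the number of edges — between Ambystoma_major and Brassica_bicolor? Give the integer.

7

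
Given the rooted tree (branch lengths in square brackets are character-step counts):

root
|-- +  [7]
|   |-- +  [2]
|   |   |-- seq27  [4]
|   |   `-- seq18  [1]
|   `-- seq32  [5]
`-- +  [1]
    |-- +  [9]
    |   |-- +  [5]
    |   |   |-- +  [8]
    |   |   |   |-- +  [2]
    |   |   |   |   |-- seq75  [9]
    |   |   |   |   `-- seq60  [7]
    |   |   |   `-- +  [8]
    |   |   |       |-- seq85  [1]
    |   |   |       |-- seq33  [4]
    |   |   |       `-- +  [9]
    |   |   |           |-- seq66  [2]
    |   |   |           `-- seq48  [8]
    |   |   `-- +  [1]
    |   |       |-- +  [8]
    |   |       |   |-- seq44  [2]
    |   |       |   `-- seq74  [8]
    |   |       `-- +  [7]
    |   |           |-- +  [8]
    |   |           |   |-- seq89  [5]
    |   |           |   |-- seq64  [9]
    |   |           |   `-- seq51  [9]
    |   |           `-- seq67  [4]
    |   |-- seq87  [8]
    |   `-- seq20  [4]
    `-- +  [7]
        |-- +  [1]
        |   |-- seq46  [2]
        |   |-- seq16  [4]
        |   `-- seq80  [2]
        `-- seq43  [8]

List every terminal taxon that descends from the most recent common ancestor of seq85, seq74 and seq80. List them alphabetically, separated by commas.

Tracing seq85: it sits inside (seq85,seq33,(seq66,seq48)).
Tracing seq74: it sits inside (seq44,seq74).
Tracing seq80: it sits inside (seq46,seq16,seq80).
The smallest clade enclosing all 3 is (((((seq75,seq60),(seq85,seq33,(seq66,seq48))),((seq44,seq74),((seq89,seq64,seq51),seq67))),seq87,seq20),((seq46,seq16,seq80),seq43)); the answer is its 18 terminal taxa in alphabetical order.

seq16, seq20, seq33, seq43, seq44, seq46, seq48, seq51, seq60, seq64, seq66, seq67, seq74, seq75, seq80, seq85, seq87, seq89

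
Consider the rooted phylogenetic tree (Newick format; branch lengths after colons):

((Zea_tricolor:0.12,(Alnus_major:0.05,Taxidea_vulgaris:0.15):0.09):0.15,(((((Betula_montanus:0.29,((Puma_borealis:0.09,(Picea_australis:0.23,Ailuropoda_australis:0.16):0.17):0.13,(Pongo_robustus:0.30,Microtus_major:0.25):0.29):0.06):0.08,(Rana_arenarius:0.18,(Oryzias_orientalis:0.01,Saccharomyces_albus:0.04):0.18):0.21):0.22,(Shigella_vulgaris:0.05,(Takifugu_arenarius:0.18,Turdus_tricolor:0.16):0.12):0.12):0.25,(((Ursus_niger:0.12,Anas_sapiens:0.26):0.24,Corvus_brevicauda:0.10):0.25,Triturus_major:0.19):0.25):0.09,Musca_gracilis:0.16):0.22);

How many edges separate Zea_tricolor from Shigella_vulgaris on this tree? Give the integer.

7

The MRCA of Zea_tricolor and Shigella_vulgaris is the root of the tree.
From Zea_tricolor up to that node: 2 branches. From Shigella_vulgaris up to the same node: 5 branches. Total: 2 + 5 = 7.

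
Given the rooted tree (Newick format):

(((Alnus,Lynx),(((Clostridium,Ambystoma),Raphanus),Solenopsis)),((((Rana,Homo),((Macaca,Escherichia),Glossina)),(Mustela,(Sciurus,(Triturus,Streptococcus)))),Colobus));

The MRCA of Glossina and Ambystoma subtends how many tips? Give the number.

The MRCA of Glossina and Ambystoma is the root, so the clade is the entire tree.
That clade contains 16 terminal taxa: Alnus, Ambystoma, Clostridium, Colobus, Escherichia, Glossina, Homo, Lynx, Macaca, Mustela, Rana, Raphanus, Sciurus, Solenopsis, Streptococcus, Triturus.

16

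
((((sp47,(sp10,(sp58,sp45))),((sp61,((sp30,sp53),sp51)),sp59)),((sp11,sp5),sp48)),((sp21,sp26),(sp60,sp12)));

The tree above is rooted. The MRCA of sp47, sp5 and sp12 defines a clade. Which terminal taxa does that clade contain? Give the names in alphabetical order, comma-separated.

sp10, sp11, sp12, sp21, sp26, sp30, sp45, sp47, sp48, sp5, sp51, sp53, sp58, sp59, sp60, sp61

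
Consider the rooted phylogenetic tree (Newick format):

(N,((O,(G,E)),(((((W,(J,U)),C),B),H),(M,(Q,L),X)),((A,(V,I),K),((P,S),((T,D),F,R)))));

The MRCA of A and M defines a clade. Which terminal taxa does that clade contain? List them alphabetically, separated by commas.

Tracing A: it sits inside (A,(V,I),K).
Tracing M: it sits inside (M,(Q,L),X).
The smallest clade enclosing both is ((O,(G,E)),(((((W,(J,U)),C),B),H),(M,(Q,L),X)),((A,(V,I),K),((P,S),((T,D),F,R)))); the answer is its 23 terminal taxa in alphabetical order.

A, B, C, D, E, F, G, H, I, J, K, L, M, O, P, Q, R, S, T, U, V, W, X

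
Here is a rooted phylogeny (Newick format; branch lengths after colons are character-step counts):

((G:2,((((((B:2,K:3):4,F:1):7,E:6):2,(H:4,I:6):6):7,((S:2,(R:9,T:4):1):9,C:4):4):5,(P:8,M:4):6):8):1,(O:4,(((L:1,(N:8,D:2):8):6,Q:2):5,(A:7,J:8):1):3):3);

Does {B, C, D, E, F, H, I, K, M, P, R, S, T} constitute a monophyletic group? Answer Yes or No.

No

The MRCA of the listed taxa is the root, so the smallest clade containing them is the whole tree.
That clade also contains A, G, J, L, N, O, Q, which are not in the proposed group, so the group is not monophyletic.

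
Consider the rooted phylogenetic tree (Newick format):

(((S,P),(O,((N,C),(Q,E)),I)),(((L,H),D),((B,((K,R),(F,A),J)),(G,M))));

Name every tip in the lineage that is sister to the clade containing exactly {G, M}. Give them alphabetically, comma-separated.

A, B, F, J, K, R

The clade containing exactly {G, M} attaches to the tree at the node subtending ((B,((K,R),(F,A),J)),(G,M)).
The other lineage descending from that same node — the sister group — is (B,((K,R),(F,A),J)); its 6 tips in alphabetical order are the answer.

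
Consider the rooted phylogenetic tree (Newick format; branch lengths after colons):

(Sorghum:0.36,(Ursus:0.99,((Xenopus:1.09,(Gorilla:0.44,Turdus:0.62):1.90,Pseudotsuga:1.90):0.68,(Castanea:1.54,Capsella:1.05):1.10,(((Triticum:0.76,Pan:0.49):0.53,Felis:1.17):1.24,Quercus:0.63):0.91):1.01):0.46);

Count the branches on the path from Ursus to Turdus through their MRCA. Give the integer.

The MRCA of Ursus and Turdus is the node subtending (Ursus,((Xenopus,(Gorilla,Turdus),Pseudotsuga),(Castanea,Capsella),(((Triticum,Pan),Felis),Quercus))).
From Ursus up to that node: 1 branch. From Turdus up to the same node: 4 branches. Total: 1 + 4 = 5.

5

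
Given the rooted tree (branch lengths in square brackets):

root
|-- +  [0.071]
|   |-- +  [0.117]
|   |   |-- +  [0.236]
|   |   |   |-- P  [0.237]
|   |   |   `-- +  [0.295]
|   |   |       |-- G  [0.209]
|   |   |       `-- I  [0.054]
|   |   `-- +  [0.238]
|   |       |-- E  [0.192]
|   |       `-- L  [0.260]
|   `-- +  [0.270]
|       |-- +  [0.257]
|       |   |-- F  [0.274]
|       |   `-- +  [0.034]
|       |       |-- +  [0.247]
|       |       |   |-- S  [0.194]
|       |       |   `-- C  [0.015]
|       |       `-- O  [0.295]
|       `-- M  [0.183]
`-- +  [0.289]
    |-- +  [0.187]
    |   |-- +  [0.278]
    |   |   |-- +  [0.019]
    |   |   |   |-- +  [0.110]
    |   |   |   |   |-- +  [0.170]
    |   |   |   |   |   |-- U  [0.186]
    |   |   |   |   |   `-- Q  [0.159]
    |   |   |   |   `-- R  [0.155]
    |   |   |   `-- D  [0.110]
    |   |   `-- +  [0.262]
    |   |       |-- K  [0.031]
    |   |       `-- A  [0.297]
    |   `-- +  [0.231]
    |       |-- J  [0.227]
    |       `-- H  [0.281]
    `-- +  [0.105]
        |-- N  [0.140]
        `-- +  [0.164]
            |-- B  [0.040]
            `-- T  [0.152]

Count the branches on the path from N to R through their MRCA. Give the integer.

The MRCA of N and R is the node subtending ((((((U,Q),R),D),(K,A)),(J,H)),(N,(B,T))).
From N up to that node: 2 branches. From R up to the same node: 5 branches. Total: 2 + 5 = 7.

7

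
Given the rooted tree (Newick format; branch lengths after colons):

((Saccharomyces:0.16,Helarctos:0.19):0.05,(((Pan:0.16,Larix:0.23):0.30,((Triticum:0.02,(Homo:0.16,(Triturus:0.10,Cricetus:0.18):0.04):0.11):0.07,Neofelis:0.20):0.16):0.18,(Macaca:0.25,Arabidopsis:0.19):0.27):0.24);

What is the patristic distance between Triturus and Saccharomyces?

1.11

The path runs Triturus → … → MRCA → … → Saccharomyces; the MRCA is the root of the tree.
Branch lengths along that path: 0.10 + 0.04 + 0.11 + 0.07 + 0.16 + 0.18 + 0.24 + 0.05 + 0.16 = 1.11.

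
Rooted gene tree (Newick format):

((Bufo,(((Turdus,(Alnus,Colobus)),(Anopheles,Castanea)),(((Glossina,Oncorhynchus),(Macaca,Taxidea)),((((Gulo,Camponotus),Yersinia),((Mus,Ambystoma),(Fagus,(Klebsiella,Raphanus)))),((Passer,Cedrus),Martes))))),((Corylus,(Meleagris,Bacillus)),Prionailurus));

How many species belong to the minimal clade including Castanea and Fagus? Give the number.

20

The MRCA of Castanea and Fagus is the node subtending (((Turdus,(Alnus,Colobus)),(Anopheles,Castanea)),(((Glossina,Oncorhynchus),(Macaca,Taxidea)),((((Gulo,Camponotus),Yersinia),((Mus,Ambystoma),(Fagus,(Klebsiella,Raphanus)))),((Passer,Cedrus),Martes)))).
That clade contains 20 terminal taxa: Alnus, Ambystoma, Anopheles, Camponotus, Castanea, Cedrus, Colobus, Fagus, Glossina, Gulo, Klebsiella, Macaca, Martes, Mus, Oncorhynchus, Passer, Raphanus, Taxidea, Turdus, Yersinia.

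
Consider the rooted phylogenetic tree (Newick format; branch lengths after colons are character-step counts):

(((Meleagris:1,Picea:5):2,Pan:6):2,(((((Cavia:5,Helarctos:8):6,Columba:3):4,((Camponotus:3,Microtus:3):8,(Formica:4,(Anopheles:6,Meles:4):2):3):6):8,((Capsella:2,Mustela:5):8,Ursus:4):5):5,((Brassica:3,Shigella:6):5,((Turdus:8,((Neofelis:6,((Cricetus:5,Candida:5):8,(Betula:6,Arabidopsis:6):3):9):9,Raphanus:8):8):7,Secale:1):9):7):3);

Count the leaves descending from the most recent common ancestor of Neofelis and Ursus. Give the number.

The MRCA of Neofelis and Ursus is the node subtending (((((Cavia,Helarctos),Columba),((Camponotus,Microtus),(Formica,(Anopheles,Meles)))),((Capsella,Mustela),Ursus)),((Brassica,Shigella),((Turdus,((Neofelis,((Cricetus,Candida),(Betula,Arabidopsis))),Raphanus)),Secale))).
That clade contains 21 terminal taxa: Anopheles, Arabidopsis, Betula, Brassica, Camponotus, Candida, Capsella, Cavia, Columba, Cricetus, Formica, Helarctos, Meles, Microtus, Mustela, Neofelis, Raphanus, Secale, Shigella, Turdus, Ursus.

21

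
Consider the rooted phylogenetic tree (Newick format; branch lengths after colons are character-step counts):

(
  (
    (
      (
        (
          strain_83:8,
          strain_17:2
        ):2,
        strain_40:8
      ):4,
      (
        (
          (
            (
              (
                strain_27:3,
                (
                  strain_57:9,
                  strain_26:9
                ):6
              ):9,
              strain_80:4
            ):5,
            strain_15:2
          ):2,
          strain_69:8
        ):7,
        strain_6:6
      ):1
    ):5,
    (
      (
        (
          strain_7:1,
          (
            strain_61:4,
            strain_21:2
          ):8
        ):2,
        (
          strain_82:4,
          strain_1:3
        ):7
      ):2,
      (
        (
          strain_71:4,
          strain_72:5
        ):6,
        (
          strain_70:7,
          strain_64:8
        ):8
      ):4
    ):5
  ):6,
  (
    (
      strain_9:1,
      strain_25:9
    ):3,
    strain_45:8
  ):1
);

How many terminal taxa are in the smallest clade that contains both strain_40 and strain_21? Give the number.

19

The MRCA of strain_40 and strain_21 is the node subtending ((((strain_83,strain_17),strain_40),(((((strain_27,(strain_57,strain_26)),strain_80),strain_15),strain_69),strain_6)),(((strain_7,(strain_61,strain_21)),(strain_82,strain_1)),((strain_71,strain_72),(strain_70,strain_64)))).
That clade contains 19 terminal taxa: strain_1, strain_15, strain_17, strain_21, strain_26, strain_27, strain_40, strain_57, strain_6, strain_61, strain_64, strain_69, strain_7, strain_70, strain_71, strain_72, strain_80, strain_82, strain_83.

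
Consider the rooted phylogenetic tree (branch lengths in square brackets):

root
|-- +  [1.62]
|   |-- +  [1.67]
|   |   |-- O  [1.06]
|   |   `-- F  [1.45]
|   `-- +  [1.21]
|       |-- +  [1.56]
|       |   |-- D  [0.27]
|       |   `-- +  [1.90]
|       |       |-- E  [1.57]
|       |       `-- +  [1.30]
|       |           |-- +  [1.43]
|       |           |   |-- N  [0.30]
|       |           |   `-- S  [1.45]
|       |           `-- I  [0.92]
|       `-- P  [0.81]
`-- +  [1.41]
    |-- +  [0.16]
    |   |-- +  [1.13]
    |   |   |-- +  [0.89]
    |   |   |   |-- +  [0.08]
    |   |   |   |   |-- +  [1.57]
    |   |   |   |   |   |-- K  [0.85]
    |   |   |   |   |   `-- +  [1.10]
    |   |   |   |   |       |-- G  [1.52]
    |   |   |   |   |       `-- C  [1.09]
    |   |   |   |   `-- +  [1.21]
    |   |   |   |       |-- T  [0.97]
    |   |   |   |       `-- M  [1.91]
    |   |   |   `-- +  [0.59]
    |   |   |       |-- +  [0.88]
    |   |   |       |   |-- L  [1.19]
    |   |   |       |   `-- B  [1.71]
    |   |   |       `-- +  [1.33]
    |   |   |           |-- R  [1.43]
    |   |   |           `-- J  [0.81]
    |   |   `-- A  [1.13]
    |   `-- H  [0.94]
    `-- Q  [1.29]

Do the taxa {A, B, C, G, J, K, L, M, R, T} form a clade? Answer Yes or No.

The most recent common ancestor of these taxa subtends ((((K,(G,C)),(T,M)),((L,B),(R,J))),A).
That clade has exactly 10 tips — every listed taxon and nothing else — so the group is monophyletic.

Yes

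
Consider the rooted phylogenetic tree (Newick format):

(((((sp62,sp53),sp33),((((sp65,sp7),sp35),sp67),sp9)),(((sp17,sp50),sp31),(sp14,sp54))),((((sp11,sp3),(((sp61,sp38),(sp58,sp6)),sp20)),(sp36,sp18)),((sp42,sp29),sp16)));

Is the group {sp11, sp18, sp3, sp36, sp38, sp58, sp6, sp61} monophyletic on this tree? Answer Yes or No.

The MRCA of the listed taxa subtends (((sp11,sp3),(((sp61,sp38),(sp58,sp6)),sp20)),(sp36,sp18)).
That clade also contains sp20, which is not in the proposed group, so the group is not monophyletic.

No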